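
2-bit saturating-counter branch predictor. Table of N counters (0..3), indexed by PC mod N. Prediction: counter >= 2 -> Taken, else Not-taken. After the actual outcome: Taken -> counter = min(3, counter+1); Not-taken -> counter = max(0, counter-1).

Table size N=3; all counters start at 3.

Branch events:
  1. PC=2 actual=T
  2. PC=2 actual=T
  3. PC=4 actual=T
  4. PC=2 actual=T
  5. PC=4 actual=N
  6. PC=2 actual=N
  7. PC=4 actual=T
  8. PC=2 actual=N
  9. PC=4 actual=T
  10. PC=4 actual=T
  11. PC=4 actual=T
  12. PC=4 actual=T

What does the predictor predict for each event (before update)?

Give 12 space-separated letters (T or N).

Answer: T T T T T T T T T T T T

Derivation:
Ev 1: PC=2 idx=2 pred=T actual=T -> ctr[2]=3
Ev 2: PC=2 idx=2 pred=T actual=T -> ctr[2]=3
Ev 3: PC=4 idx=1 pred=T actual=T -> ctr[1]=3
Ev 4: PC=2 idx=2 pred=T actual=T -> ctr[2]=3
Ev 5: PC=4 idx=1 pred=T actual=N -> ctr[1]=2
Ev 6: PC=2 idx=2 pred=T actual=N -> ctr[2]=2
Ev 7: PC=4 idx=1 pred=T actual=T -> ctr[1]=3
Ev 8: PC=2 idx=2 pred=T actual=N -> ctr[2]=1
Ev 9: PC=4 idx=1 pred=T actual=T -> ctr[1]=3
Ev 10: PC=4 idx=1 pred=T actual=T -> ctr[1]=3
Ev 11: PC=4 idx=1 pred=T actual=T -> ctr[1]=3
Ev 12: PC=4 idx=1 pred=T actual=T -> ctr[1]=3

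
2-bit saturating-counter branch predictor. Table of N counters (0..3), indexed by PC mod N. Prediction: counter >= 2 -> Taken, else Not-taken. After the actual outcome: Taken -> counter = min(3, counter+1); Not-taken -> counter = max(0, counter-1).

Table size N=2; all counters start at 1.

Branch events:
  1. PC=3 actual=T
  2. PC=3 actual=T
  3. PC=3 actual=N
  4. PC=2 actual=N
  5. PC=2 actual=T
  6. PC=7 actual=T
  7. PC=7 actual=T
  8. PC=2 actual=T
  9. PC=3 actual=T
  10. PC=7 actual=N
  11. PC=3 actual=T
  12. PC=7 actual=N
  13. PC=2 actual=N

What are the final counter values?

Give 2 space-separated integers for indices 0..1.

Answer: 1 2

Derivation:
Ev 1: PC=3 idx=1 pred=N actual=T -> ctr[1]=2
Ev 2: PC=3 idx=1 pred=T actual=T -> ctr[1]=3
Ev 3: PC=3 idx=1 pred=T actual=N -> ctr[1]=2
Ev 4: PC=2 idx=0 pred=N actual=N -> ctr[0]=0
Ev 5: PC=2 idx=0 pred=N actual=T -> ctr[0]=1
Ev 6: PC=7 idx=1 pred=T actual=T -> ctr[1]=3
Ev 7: PC=7 idx=1 pred=T actual=T -> ctr[1]=3
Ev 8: PC=2 idx=0 pred=N actual=T -> ctr[0]=2
Ev 9: PC=3 idx=1 pred=T actual=T -> ctr[1]=3
Ev 10: PC=7 idx=1 pred=T actual=N -> ctr[1]=2
Ev 11: PC=3 idx=1 pred=T actual=T -> ctr[1]=3
Ev 12: PC=7 idx=1 pred=T actual=N -> ctr[1]=2
Ev 13: PC=2 idx=0 pred=T actual=N -> ctr[0]=1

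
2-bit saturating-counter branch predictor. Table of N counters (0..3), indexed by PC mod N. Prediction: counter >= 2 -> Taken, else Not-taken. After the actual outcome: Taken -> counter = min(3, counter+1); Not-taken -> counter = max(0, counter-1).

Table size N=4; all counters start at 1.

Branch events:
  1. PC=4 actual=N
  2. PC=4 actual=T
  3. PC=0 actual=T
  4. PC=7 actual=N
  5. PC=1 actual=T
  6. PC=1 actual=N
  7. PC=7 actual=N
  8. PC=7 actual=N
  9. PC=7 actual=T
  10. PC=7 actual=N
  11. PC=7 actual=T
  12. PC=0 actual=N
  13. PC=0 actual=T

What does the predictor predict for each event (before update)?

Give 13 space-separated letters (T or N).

Answer: N N N N N T N N N N N T N

Derivation:
Ev 1: PC=4 idx=0 pred=N actual=N -> ctr[0]=0
Ev 2: PC=4 idx=0 pred=N actual=T -> ctr[0]=1
Ev 3: PC=0 idx=0 pred=N actual=T -> ctr[0]=2
Ev 4: PC=7 idx=3 pred=N actual=N -> ctr[3]=0
Ev 5: PC=1 idx=1 pred=N actual=T -> ctr[1]=2
Ev 6: PC=1 idx=1 pred=T actual=N -> ctr[1]=1
Ev 7: PC=7 idx=3 pred=N actual=N -> ctr[3]=0
Ev 8: PC=7 idx=3 pred=N actual=N -> ctr[3]=0
Ev 9: PC=7 idx=3 pred=N actual=T -> ctr[3]=1
Ev 10: PC=7 idx=3 pred=N actual=N -> ctr[3]=0
Ev 11: PC=7 idx=3 pred=N actual=T -> ctr[3]=1
Ev 12: PC=0 idx=0 pred=T actual=N -> ctr[0]=1
Ev 13: PC=0 idx=0 pred=N actual=T -> ctr[0]=2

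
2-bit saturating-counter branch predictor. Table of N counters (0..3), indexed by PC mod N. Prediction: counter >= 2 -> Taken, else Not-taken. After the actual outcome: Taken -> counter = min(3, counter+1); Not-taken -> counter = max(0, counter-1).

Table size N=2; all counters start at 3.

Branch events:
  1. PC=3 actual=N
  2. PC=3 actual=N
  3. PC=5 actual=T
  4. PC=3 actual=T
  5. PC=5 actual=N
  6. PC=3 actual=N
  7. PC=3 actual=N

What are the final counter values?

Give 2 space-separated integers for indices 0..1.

Answer: 3 0

Derivation:
Ev 1: PC=3 idx=1 pred=T actual=N -> ctr[1]=2
Ev 2: PC=3 idx=1 pred=T actual=N -> ctr[1]=1
Ev 3: PC=5 idx=1 pred=N actual=T -> ctr[1]=2
Ev 4: PC=3 idx=1 pred=T actual=T -> ctr[1]=3
Ev 5: PC=5 idx=1 pred=T actual=N -> ctr[1]=2
Ev 6: PC=3 idx=1 pred=T actual=N -> ctr[1]=1
Ev 7: PC=3 idx=1 pred=N actual=N -> ctr[1]=0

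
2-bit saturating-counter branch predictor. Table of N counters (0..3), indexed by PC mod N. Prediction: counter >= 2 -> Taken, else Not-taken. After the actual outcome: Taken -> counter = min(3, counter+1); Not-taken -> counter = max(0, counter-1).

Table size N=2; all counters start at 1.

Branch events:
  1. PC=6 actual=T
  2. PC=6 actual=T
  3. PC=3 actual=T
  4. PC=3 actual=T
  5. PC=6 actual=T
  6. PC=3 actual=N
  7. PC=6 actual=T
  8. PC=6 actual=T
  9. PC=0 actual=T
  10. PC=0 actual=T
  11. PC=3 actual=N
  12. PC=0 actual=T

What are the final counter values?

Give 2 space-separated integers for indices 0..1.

Ev 1: PC=6 idx=0 pred=N actual=T -> ctr[0]=2
Ev 2: PC=6 idx=0 pred=T actual=T -> ctr[0]=3
Ev 3: PC=3 idx=1 pred=N actual=T -> ctr[1]=2
Ev 4: PC=3 idx=1 pred=T actual=T -> ctr[1]=3
Ev 5: PC=6 idx=0 pred=T actual=T -> ctr[0]=3
Ev 6: PC=3 idx=1 pred=T actual=N -> ctr[1]=2
Ev 7: PC=6 idx=0 pred=T actual=T -> ctr[0]=3
Ev 8: PC=6 idx=0 pred=T actual=T -> ctr[0]=3
Ev 9: PC=0 idx=0 pred=T actual=T -> ctr[0]=3
Ev 10: PC=0 idx=0 pred=T actual=T -> ctr[0]=3
Ev 11: PC=3 idx=1 pred=T actual=N -> ctr[1]=1
Ev 12: PC=0 idx=0 pred=T actual=T -> ctr[0]=3

Answer: 3 1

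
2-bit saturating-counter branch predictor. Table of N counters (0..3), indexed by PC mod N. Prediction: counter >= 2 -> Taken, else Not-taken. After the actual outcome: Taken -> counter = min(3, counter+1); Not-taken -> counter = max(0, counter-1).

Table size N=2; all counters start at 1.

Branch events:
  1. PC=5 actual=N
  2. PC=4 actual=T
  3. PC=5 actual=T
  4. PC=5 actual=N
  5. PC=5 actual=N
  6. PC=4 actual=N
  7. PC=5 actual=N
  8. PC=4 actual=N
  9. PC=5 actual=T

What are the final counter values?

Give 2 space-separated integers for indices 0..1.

Ev 1: PC=5 idx=1 pred=N actual=N -> ctr[1]=0
Ev 2: PC=4 idx=0 pred=N actual=T -> ctr[0]=2
Ev 3: PC=5 idx=1 pred=N actual=T -> ctr[1]=1
Ev 4: PC=5 idx=1 pred=N actual=N -> ctr[1]=0
Ev 5: PC=5 idx=1 pred=N actual=N -> ctr[1]=0
Ev 6: PC=4 idx=0 pred=T actual=N -> ctr[0]=1
Ev 7: PC=5 idx=1 pred=N actual=N -> ctr[1]=0
Ev 8: PC=4 idx=0 pred=N actual=N -> ctr[0]=0
Ev 9: PC=5 idx=1 pred=N actual=T -> ctr[1]=1

Answer: 0 1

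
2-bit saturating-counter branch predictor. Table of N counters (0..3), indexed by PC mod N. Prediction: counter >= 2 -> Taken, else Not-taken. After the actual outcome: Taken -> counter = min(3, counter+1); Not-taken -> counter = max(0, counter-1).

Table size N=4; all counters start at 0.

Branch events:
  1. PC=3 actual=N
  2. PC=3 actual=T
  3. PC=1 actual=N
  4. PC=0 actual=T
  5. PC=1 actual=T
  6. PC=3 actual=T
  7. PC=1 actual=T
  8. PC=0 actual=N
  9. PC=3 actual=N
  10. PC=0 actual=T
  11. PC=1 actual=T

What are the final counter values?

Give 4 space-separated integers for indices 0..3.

Ev 1: PC=3 idx=3 pred=N actual=N -> ctr[3]=0
Ev 2: PC=3 idx=3 pred=N actual=T -> ctr[3]=1
Ev 3: PC=1 idx=1 pred=N actual=N -> ctr[1]=0
Ev 4: PC=0 idx=0 pred=N actual=T -> ctr[0]=1
Ev 5: PC=1 idx=1 pred=N actual=T -> ctr[1]=1
Ev 6: PC=3 idx=3 pred=N actual=T -> ctr[3]=2
Ev 7: PC=1 idx=1 pred=N actual=T -> ctr[1]=2
Ev 8: PC=0 idx=0 pred=N actual=N -> ctr[0]=0
Ev 9: PC=3 idx=3 pred=T actual=N -> ctr[3]=1
Ev 10: PC=0 idx=0 pred=N actual=T -> ctr[0]=1
Ev 11: PC=1 idx=1 pred=T actual=T -> ctr[1]=3

Answer: 1 3 0 1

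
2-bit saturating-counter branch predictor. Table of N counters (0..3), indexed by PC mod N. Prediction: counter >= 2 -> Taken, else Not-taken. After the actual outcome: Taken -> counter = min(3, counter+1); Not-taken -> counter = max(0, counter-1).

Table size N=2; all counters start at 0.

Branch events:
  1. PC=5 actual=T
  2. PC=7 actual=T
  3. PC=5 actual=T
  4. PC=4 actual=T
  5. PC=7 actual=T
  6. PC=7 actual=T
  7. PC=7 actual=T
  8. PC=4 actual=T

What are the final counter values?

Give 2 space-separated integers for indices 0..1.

Answer: 2 3

Derivation:
Ev 1: PC=5 idx=1 pred=N actual=T -> ctr[1]=1
Ev 2: PC=7 idx=1 pred=N actual=T -> ctr[1]=2
Ev 3: PC=5 idx=1 pred=T actual=T -> ctr[1]=3
Ev 4: PC=4 idx=0 pred=N actual=T -> ctr[0]=1
Ev 5: PC=7 idx=1 pred=T actual=T -> ctr[1]=3
Ev 6: PC=7 idx=1 pred=T actual=T -> ctr[1]=3
Ev 7: PC=7 idx=1 pred=T actual=T -> ctr[1]=3
Ev 8: PC=4 idx=0 pred=N actual=T -> ctr[0]=2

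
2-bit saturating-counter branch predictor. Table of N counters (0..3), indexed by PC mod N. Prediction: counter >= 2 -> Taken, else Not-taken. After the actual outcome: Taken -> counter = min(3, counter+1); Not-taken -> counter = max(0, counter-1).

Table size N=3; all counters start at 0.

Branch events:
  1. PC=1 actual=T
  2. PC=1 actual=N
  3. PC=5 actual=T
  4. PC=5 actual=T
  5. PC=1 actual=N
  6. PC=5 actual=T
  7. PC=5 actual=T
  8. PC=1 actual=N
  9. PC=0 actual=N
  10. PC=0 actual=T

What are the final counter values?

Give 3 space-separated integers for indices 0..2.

Ev 1: PC=1 idx=1 pred=N actual=T -> ctr[1]=1
Ev 2: PC=1 idx=1 pred=N actual=N -> ctr[1]=0
Ev 3: PC=5 idx=2 pred=N actual=T -> ctr[2]=1
Ev 4: PC=5 idx=2 pred=N actual=T -> ctr[2]=2
Ev 5: PC=1 idx=1 pred=N actual=N -> ctr[1]=0
Ev 6: PC=5 idx=2 pred=T actual=T -> ctr[2]=3
Ev 7: PC=5 idx=2 pred=T actual=T -> ctr[2]=3
Ev 8: PC=1 idx=1 pred=N actual=N -> ctr[1]=0
Ev 9: PC=0 idx=0 pred=N actual=N -> ctr[0]=0
Ev 10: PC=0 idx=0 pred=N actual=T -> ctr[0]=1

Answer: 1 0 3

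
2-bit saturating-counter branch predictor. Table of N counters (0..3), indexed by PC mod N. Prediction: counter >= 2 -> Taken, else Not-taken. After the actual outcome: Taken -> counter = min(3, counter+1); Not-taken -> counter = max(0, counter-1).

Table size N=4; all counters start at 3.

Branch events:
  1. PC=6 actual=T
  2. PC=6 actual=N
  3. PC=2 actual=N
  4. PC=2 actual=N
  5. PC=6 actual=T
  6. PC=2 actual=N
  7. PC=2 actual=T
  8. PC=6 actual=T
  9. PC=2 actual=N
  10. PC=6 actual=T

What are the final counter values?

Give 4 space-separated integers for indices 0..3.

Ev 1: PC=6 idx=2 pred=T actual=T -> ctr[2]=3
Ev 2: PC=6 idx=2 pred=T actual=N -> ctr[2]=2
Ev 3: PC=2 idx=2 pred=T actual=N -> ctr[2]=1
Ev 4: PC=2 idx=2 pred=N actual=N -> ctr[2]=0
Ev 5: PC=6 idx=2 pred=N actual=T -> ctr[2]=1
Ev 6: PC=2 idx=2 pred=N actual=N -> ctr[2]=0
Ev 7: PC=2 idx=2 pred=N actual=T -> ctr[2]=1
Ev 8: PC=6 idx=2 pred=N actual=T -> ctr[2]=2
Ev 9: PC=2 idx=2 pred=T actual=N -> ctr[2]=1
Ev 10: PC=6 idx=2 pred=N actual=T -> ctr[2]=2

Answer: 3 3 2 3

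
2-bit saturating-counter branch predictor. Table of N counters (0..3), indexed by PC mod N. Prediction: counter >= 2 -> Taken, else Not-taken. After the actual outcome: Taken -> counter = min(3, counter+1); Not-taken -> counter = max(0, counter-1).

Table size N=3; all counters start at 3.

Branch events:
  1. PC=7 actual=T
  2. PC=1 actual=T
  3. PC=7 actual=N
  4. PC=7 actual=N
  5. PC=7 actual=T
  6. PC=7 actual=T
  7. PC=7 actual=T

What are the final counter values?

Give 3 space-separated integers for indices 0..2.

Ev 1: PC=7 idx=1 pred=T actual=T -> ctr[1]=3
Ev 2: PC=1 idx=1 pred=T actual=T -> ctr[1]=3
Ev 3: PC=7 idx=1 pred=T actual=N -> ctr[1]=2
Ev 4: PC=7 idx=1 pred=T actual=N -> ctr[1]=1
Ev 5: PC=7 idx=1 pred=N actual=T -> ctr[1]=2
Ev 6: PC=7 idx=1 pred=T actual=T -> ctr[1]=3
Ev 7: PC=7 idx=1 pred=T actual=T -> ctr[1]=3

Answer: 3 3 3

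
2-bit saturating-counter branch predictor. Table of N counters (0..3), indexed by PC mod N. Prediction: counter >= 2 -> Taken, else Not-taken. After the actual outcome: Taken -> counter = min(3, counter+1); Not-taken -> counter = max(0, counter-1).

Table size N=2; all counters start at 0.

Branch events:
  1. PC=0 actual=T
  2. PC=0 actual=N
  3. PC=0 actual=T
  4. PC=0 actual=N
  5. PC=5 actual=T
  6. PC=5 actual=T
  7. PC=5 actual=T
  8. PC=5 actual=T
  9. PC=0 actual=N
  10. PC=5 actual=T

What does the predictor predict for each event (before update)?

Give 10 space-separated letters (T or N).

Ev 1: PC=0 idx=0 pred=N actual=T -> ctr[0]=1
Ev 2: PC=0 idx=0 pred=N actual=N -> ctr[0]=0
Ev 3: PC=0 idx=0 pred=N actual=T -> ctr[0]=1
Ev 4: PC=0 idx=0 pred=N actual=N -> ctr[0]=0
Ev 5: PC=5 idx=1 pred=N actual=T -> ctr[1]=1
Ev 6: PC=5 idx=1 pred=N actual=T -> ctr[1]=2
Ev 7: PC=5 idx=1 pred=T actual=T -> ctr[1]=3
Ev 8: PC=5 idx=1 pred=T actual=T -> ctr[1]=3
Ev 9: PC=0 idx=0 pred=N actual=N -> ctr[0]=0
Ev 10: PC=5 idx=1 pred=T actual=T -> ctr[1]=3

Answer: N N N N N N T T N T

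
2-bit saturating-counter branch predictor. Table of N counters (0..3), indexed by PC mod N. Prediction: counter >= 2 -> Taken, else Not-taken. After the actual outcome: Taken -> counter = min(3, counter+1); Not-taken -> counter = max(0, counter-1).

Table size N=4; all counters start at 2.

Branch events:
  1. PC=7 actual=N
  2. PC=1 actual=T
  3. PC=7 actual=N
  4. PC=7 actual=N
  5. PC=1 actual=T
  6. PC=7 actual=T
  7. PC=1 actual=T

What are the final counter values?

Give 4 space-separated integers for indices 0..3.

Ev 1: PC=7 idx=3 pred=T actual=N -> ctr[3]=1
Ev 2: PC=1 idx=1 pred=T actual=T -> ctr[1]=3
Ev 3: PC=7 idx=3 pred=N actual=N -> ctr[3]=0
Ev 4: PC=7 idx=3 pred=N actual=N -> ctr[3]=0
Ev 5: PC=1 idx=1 pred=T actual=T -> ctr[1]=3
Ev 6: PC=7 idx=3 pred=N actual=T -> ctr[3]=1
Ev 7: PC=1 idx=1 pred=T actual=T -> ctr[1]=3

Answer: 2 3 2 1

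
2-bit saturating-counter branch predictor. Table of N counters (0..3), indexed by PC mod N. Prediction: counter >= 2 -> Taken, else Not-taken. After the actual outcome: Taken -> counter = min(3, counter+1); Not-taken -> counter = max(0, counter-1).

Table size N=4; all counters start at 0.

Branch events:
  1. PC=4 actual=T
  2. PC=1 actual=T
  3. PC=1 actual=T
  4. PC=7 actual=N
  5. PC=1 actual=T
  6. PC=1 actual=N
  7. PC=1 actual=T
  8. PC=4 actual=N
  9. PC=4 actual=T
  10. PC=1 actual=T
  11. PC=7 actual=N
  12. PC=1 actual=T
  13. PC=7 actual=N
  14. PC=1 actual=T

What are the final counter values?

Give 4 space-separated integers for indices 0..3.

Answer: 1 3 0 0

Derivation:
Ev 1: PC=4 idx=0 pred=N actual=T -> ctr[0]=1
Ev 2: PC=1 idx=1 pred=N actual=T -> ctr[1]=1
Ev 3: PC=1 idx=1 pred=N actual=T -> ctr[1]=2
Ev 4: PC=7 idx=3 pred=N actual=N -> ctr[3]=0
Ev 5: PC=1 idx=1 pred=T actual=T -> ctr[1]=3
Ev 6: PC=1 idx=1 pred=T actual=N -> ctr[1]=2
Ev 7: PC=1 idx=1 pred=T actual=T -> ctr[1]=3
Ev 8: PC=4 idx=0 pred=N actual=N -> ctr[0]=0
Ev 9: PC=4 idx=0 pred=N actual=T -> ctr[0]=1
Ev 10: PC=1 idx=1 pred=T actual=T -> ctr[1]=3
Ev 11: PC=7 idx=3 pred=N actual=N -> ctr[3]=0
Ev 12: PC=1 idx=1 pred=T actual=T -> ctr[1]=3
Ev 13: PC=7 idx=3 pred=N actual=N -> ctr[3]=0
Ev 14: PC=1 idx=1 pred=T actual=T -> ctr[1]=3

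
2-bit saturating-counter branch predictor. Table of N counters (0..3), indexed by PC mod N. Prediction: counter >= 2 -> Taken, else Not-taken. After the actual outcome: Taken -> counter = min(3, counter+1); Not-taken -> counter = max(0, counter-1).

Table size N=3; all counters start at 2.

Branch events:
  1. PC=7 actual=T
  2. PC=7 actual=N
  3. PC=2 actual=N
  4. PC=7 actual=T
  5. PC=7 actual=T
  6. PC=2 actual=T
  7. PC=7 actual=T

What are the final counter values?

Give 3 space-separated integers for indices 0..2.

Ev 1: PC=7 idx=1 pred=T actual=T -> ctr[1]=3
Ev 2: PC=7 idx=1 pred=T actual=N -> ctr[1]=2
Ev 3: PC=2 idx=2 pred=T actual=N -> ctr[2]=1
Ev 4: PC=7 idx=1 pred=T actual=T -> ctr[1]=3
Ev 5: PC=7 idx=1 pred=T actual=T -> ctr[1]=3
Ev 6: PC=2 idx=2 pred=N actual=T -> ctr[2]=2
Ev 7: PC=7 idx=1 pred=T actual=T -> ctr[1]=3

Answer: 2 3 2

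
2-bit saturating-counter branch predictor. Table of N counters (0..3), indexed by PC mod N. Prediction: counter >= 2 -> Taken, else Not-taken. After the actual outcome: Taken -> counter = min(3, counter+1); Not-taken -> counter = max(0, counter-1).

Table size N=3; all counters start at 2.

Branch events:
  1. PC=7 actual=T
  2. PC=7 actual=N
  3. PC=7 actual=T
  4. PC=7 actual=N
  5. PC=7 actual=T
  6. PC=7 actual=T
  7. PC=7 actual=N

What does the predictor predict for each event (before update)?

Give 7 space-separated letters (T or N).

Ev 1: PC=7 idx=1 pred=T actual=T -> ctr[1]=3
Ev 2: PC=7 idx=1 pred=T actual=N -> ctr[1]=2
Ev 3: PC=7 idx=1 pred=T actual=T -> ctr[1]=3
Ev 4: PC=7 idx=1 pred=T actual=N -> ctr[1]=2
Ev 5: PC=7 idx=1 pred=T actual=T -> ctr[1]=3
Ev 6: PC=7 idx=1 pred=T actual=T -> ctr[1]=3
Ev 7: PC=7 idx=1 pred=T actual=N -> ctr[1]=2

Answer: T T T T T T T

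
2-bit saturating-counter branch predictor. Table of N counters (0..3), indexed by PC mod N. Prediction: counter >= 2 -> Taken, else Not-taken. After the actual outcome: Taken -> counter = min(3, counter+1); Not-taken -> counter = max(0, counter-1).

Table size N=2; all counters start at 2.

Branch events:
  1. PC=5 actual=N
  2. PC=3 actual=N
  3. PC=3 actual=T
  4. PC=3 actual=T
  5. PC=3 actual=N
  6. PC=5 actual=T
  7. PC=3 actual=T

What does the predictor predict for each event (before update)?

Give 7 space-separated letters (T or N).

Ev 1: PC=5 idx=1 pred=T actual=N -> ctr[1]=1
Ev 2: PC=3 idx=1 pred=N actual=N -> ctr[1]=0
Ev 3: PC=3 idx=1 pred=N actual=T -> ctr[1]=1
Ev 4: PC=3 idx=1 pred=N actual=T -> ctr[1]=2
Ev 5: PC=3 idx=1 pred=T actual=N -> ctr[1]=1
Ev 6: PC=5 idx=1 pred=N actual=T -> ctr[1]=2
Ev 7: PC=3 idx=1 pred=T actual=T -> ctr[1]=3

Answer: T N N N T N T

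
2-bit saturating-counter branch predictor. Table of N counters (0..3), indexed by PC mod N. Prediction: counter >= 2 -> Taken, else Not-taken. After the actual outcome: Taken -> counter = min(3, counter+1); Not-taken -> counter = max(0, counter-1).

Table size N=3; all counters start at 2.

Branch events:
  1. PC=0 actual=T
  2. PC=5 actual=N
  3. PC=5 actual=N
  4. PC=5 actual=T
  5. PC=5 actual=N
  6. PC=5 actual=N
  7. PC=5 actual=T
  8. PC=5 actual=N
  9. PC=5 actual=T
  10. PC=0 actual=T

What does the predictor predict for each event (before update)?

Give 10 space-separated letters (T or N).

Ev 1: PC=0 idx=0 pred=T actual=T -> ctr[0]=3
Ev 2: PC=5 idx=2 pred=T actual=N -> ctr[2]=1
Ev 3: PC=5 idx=2 pred=N actual=N -> ctr[2]=0
Ev 4: PC=5 idx=2 pred=N actual=T -> ctr[2]=1
Ev 5: PC=5 idx=2 pred=N actual=N -> ctr[2]=0
Ev 6: PC=5 idx=2 pred=N actual=N -> ctr[2]=0
Ev 7: PC=5 idx=2 pred=N actual=T -> ctr[2]=1
Ev 8: PC=5 idx=2 pred=N actual=N -> ctr[2]=0
Ev 9: PC=5 idx=2 pred=N actual=T -> ctr[2]=1
Ev 10: PC=0 idx=0 pred=T actual=T -> ctr[0]=3

Answer: T T N N N N N N N T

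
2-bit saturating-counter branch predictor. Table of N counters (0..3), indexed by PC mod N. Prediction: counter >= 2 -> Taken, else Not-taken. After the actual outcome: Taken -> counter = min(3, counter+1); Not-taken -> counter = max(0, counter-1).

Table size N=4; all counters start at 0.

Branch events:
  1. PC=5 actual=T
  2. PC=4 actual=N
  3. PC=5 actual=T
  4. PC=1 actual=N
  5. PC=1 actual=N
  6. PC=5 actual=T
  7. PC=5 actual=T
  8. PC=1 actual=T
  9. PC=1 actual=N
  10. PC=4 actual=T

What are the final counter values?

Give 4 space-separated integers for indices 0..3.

Answer: 1 2 0 0

Derivation:
Ev 1: PC=5 idx=1 pred=N actual=T -> ctr[1]=1
Ev 2: PC=4 idx=0 pred=N actual=N -> ctr[0]=0
Ev 3: PC=5 idx=1 pred=N actual=T -> ctr[1]=2
Ev 4: PC=1 idx=1 pred=T actual=N -> ctr[1]=1
Ev 5: PC=1 idx=1 pred=N actual=N -> ctr[1]=0
Ev 6: PC=5 idx=1 pred=N actual=T -> ctr[1]=1
Ev 7: PC=5 idx=1 pred=N actual=T -> ctr[1]=2
Ev 8: PC=1 idx=1 pred=T actual=T -> ctr[1]=3
Ev 9: PC=1 idx=1 pred=T actual=N -> ctr[1]=2
Ev 10: PC=4 idx=0 pred=N actual=T -> ctr[0]=1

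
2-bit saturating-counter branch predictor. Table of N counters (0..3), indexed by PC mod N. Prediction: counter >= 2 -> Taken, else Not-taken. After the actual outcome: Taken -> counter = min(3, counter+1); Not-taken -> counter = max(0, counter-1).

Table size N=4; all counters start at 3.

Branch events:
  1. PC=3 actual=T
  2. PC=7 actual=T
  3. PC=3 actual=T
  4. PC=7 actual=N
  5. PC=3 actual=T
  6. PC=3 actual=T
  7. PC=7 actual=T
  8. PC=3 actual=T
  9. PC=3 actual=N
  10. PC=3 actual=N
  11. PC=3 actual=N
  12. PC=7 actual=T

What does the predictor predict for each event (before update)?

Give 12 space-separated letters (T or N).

Ev 1: PC=3 idx=3 pred=T actual=T -> ctr[3]=3
Ev 2: PC=7 idx=3 pred=T actual=T -> ctr[3]=3
Ev 3: PC=3 idx=3 pred=T actual=T -> ctr[3]=3
Ev 4: PC=7 idx=3 pred=T actual=N -> ctr[3]=2
Ev 5: PC=3 idx=3 pred=T actual=T -> ctr[3]=3
Ev 6: PC=3 idx=3 pred=T actual=T -> ctr[3]=3
Ev 7: PC=7 idx=3 pred=T actual=T -> ctr[3]=3
Ev 8: PC=3 idx=3 pred=T actual=T -> ctr[3]=3
Ev 9: PC=3 idx=3 pred=T actual=N -> ctr[3]=2
Ev 10: PC=3 idx=3 pred=T actual=N -> ctr[3]=1
Ev 11: PC=3 idx=3 pred=N actual=N -> ctr[3]=0
Ev 12: PC=7 idx=3 pred=N actual=T -> ctr[3]=1

Answer: T T T T T T T T T T N N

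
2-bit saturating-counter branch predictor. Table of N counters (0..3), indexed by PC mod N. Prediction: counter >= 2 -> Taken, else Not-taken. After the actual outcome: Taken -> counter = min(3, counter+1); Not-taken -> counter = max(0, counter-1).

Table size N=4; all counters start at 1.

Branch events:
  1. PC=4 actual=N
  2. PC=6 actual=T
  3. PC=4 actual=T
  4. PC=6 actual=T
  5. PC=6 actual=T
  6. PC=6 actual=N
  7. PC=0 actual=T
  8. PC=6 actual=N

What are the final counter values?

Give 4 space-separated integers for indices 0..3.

Answer: 2 1 1 1

Derivation:
Ev 1: PC=4 idx=0 pred=N actual=N -> ctr[0]=0
Ev 2: PC=6 idx=2 pred=N actual=T -> ctr[2]=2
Ev 3: PC=4 idx=0 pred=N actual=T -> ctr[0]=1
Ev 4: PC=6 idx=2 pred=T actual=T -> ctr[2]=3
Ev 5: PC=6 idx=2 pred=T actual=T -> ctr[2]=3
Ev 6: PC=6 idx=2 pred=T actual=N -> ctr[2]=2
Ev 7: PC=0 idx=0 pred=N actual=T -> ctr[0]=2
Ev 8: PC=6 idx=2 pred=T actual=N -> ctr[2]=1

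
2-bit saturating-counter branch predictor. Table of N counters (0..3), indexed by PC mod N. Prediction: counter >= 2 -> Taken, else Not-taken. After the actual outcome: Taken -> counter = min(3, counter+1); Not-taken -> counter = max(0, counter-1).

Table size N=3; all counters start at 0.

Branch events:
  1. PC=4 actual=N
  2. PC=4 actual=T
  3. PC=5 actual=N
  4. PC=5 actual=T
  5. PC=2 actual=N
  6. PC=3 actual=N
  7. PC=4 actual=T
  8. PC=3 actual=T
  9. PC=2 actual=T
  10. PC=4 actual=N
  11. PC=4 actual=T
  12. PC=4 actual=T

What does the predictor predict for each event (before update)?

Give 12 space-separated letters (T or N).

Ev 1: PC=4 idx=1 pred=N actual=N -> ctr[1]=0
Ev 2: PC=4 idx=1 pred=N actual=T -> ctr[1]=1
Ev 3: PC=5 idx=2 pred=N actual=N -> ctr[2]=0
Ev 4: PC=5 idx=2 pred=N actual=T -> ctr[2]=1
Ev 5: PC=2 idx=2 pred=N actual=N -> ctr[2]=0
Ev 6: PC=3 idx=0 pred=N actual=N -> ctr[0]=0
Ev 7: PC=4 idx=1 pred=N actual=T -> ctr[1]=2
Ev 8: PC=3 idx=0 pred=N actual=T -> ctr[0]=1
Ev 9: PC=2 idx=2 pred=N actual=T -> ctr[2]=1
Ev 10: PC=4 idx=1 pred=T actual=N -> ctr[1]=1
Ev 11: PC=4 idx=1 pred=N actual=T -> ctr[1]=2
Ev 12: PC=4 idx=1 pred=T actual=T -> ctr[1]=3

Answer: N N N N N N N N N T N T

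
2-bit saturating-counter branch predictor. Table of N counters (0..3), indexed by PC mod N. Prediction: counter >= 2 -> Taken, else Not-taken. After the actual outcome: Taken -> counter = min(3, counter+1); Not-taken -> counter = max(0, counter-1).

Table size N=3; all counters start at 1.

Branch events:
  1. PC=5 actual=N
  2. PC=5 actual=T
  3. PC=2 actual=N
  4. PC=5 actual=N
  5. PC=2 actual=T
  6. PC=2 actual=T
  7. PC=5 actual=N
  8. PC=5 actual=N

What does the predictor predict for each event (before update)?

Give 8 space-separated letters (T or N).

Answer: N N N N N N T N

Derivation:
Ev 1: PC=5 idx=2 pred=N actual=N -> ctr[2]=0
Ev 2: PC=5 idx=2 pred=N actual=T -> ctr[2]=1
Ev 3: PC=2 idx=2 pred=N actual=N -> ctr[2]=0
Ev 4: PC=5 idx=2 pred=N actual=N -> ctr[2]=0
Ev 5: PC=2 idx=2 pred=N actual=T -> ctr[2]=1
Ev 6: PC=2 idx=2 pred=N actual=T -> ctr[2]=2
Ev 7: PC=5 idx=2 pred=T actual=N -> ctr[2]=1
Ev 8: PC=5 idx=2 pred=N actual=N -> ctr[2]=0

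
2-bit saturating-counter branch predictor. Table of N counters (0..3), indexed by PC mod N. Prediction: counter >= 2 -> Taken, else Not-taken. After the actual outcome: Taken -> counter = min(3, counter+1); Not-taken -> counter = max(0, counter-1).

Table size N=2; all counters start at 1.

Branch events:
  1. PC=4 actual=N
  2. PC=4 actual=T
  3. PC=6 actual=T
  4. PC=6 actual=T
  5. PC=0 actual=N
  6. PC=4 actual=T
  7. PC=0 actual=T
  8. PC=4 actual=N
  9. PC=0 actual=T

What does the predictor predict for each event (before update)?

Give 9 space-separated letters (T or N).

Answer: N N N T T T T T T

Derivation:
Ev 1: PC=4 idx=0 pred=N actual=N -> ctr[0]=0
Ev 2: PC=4 idx=0 pred=N actual=T -> ctr[0]=1
Ev 3: PC=6 idx=0 pred=N actual=T -> ctr[0]=2
Ev 4: PC=6 idx=0 pred=T actual=T -> ctr[0]=3
Ev 5: PC=0 idx=0 pred=T actual=N -> ctr[0]=2
Ev 6: PC=4 idx=0 pred=T actual=T -> ctr[0]=3
Ev 7: PC=0 idx=0 pred=T actual=T -> ctr[0]=3
Ev 8: PC=4 idx=0 pred=T actual=N -> ctr[0]=2
Ev 9: PC=0 idx=0 pred=T actual=T -> ctr[0]=3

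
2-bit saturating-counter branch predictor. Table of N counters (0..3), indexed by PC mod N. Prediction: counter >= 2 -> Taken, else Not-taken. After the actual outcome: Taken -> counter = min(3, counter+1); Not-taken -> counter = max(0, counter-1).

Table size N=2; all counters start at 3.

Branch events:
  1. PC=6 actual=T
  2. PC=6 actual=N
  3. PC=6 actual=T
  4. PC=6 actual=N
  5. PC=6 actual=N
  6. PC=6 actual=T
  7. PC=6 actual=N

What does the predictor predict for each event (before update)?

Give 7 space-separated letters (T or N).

Answer: T T T T T N T

Derivation:
Ev 1: PC=6 idx=0 pred=T actual=T -> ctr[0]=3
Ev 2: PC=6 idx=0 pred=T actual=N -> ctr[0]=2
Ev 3: PC=6 idx=0 pred=T actual=T -> ctr[0]=3
Ev 4: PC=6 idx=0 pred=T actual=N -> ctr[0]=2
Ev 5: PC=6 idx=0 pred=T actual=N -> ctr[0]=1
Ev 6: PC=6 idx=0 pred=N actual=T -> ctr[0]=2
Ev 7: PC=6 idx=0 pred=T actual=N -> ctr[0]=1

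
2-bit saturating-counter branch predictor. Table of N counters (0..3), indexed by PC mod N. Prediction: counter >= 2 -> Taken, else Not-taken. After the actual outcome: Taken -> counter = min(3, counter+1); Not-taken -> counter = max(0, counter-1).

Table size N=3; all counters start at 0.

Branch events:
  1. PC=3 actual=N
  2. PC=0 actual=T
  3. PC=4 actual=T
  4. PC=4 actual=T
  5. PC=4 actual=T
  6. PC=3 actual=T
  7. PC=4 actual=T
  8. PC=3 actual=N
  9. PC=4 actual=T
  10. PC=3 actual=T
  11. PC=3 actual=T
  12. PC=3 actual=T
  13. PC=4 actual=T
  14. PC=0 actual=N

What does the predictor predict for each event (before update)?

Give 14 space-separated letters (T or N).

Ev 1: PC=3 idx=0 pred=N actual=N -> ctr[0]=0
Ev 2: PC=0 idx=0 pred=N actual=T -> ctr[0]=1
Ev 3: PC=4 idx=1 pred=N actual=T -> ctr[1]=1
Ev 4: PC=4 idx=1 pred=N actual=T -> ctr[1]=2
Ev 5: PC=4 idx=1 pred=T actual=T -> ctr[1]=3
Ev 6: PC=3 idx=0 pred=N actual=T -> ctr[0]=2
Ev 7: PC=4 idx=1 pred=T actual=T -> ctr[1]=3
Ev 8: PC=3 idx=0 pred=T actual=N -> ctr[0]=1
Ev 9: PC=4 idx=1 pred=T actual=T -> ctr[1]=3
Ev 10: PC=3 idx=0 pred=N actual=T -> ctr[0]=2
Ev 11: PC=3 idx=0 pred=T actual=T -> ctr[0]=3
Ev 12: PC=3 idx=0 pred=T actual=T -> ctr[0]=3
Ev 13: PC=4 idx=1 pred=T actual=T -> ctr[1]=3
Ev 14: PC=0 idx=0 pred=T actual=N -> ctr[0]=2

Answer: N N N N T N T T T N T T T T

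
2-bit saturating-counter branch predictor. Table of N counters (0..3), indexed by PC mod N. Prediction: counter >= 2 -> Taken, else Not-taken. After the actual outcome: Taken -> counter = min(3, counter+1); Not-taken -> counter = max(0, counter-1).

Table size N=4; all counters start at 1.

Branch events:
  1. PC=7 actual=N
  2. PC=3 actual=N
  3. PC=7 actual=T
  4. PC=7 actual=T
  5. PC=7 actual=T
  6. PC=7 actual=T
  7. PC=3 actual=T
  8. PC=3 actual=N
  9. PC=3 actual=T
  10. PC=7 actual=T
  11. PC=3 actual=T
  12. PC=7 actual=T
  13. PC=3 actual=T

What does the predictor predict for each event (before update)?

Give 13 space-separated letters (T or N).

Answer: N N N N T T T T T T T T T

Derivation:
Ev 1: PC=7 idx=3 pred=N actual=N -> ctr[3]=0
Ev 2: PC=3 idx=3 pred=N actual=N -> ctr[3]=0
Ev 3: PC=7 idx=3 pred=N actual=T -> ctr[3]=1
Ev 4: PC=7 idx=3 pred=N actual=T -> ctr[3]=2
Ev 5: PC=7 idx=3 pred=T actual=T -> ctr[3]=3
Ev 6: PC=7 idx=3 pred=T actual=T -> ctr[3]=3
Ev 7: PC=3 idx=3 pred=T actual=T -> ctr[3]=3
Ev 8: PC=3 idx=3 pred=T actual=N -> ctr[3]=2
Ev 9: PC=3 idx=3 pred=T actual=T -> ctr[3]=3
Ev 10: PC=7 idx=3 pred=T actual=T -> ctr[3]=3
Ev 11: PC=3 idx=3 pred=T actual=T -> ctr[3]=3
Ev 12: PC=7 idx=3 pred=T actual=T -> ctr[3]=3
Ev 13: PC=3 idx=3 pred=T actual=T -> ctr[3]=3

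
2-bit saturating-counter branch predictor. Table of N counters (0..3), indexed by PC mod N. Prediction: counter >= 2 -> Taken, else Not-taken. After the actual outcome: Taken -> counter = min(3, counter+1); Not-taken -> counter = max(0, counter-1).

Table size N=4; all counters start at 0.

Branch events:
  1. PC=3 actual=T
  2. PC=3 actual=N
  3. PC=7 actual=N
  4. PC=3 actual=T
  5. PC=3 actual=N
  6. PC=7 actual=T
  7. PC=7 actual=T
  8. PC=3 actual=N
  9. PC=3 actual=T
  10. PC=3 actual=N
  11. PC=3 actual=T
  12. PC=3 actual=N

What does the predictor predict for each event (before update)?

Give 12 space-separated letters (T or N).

Answer: N N N N N N N T N T N T

Derivation:
Ev 1: PC=3 idx=3 pred=N actual=T -> ctr[3]=1
Ev 2: PC=3 idx=3 pred=N actual=N -> ctr[3]=0
Ev 3: PC=7 idx=3 pred=N actual=N -> ctr[3]=0
Ev 4: PC=3 idx=3 pred=N actual=T -> ctr[3]=1
Ev 5: PC=3 idx=3 pred=N actual=N -> ctr[3]=0
Ev 6: PC=7 idx=3 pred=N actual=T -> ctr[3]=1
Ev 7: PC=7 idx=3 pred=N actual=T -> ctr[3]=2
Ev 8: PC=3 idx=3 pred=T actual=N -> ctr[3]=1
Ev 9: PC=3 idx=3 pred=N actual=T -> ctr[3]=2
Ev 10: PC=3 idx=3 pred=T actual=N -> ctr[3]=1
Ev 11: PC=3 idx=3 pred=N actual=T -> ctr[3]=2
Ev 12: PC=3 idx=3 pred=T actual=N -> ctr[3]=1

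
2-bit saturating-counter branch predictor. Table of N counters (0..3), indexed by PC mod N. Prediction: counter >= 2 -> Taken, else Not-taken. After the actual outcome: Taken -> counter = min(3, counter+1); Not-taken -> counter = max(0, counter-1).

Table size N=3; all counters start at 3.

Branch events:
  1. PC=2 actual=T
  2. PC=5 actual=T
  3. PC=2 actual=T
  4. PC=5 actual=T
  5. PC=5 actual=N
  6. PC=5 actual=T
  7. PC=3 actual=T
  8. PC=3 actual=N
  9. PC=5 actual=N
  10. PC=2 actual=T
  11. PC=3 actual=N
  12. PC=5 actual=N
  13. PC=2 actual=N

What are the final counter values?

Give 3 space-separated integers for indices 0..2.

Answer: 1 3 1

Derivation:
Ev 1: PC=2 idx=2 pred=T actual=T -> ctr[2]=3
Ev 2: PC=5 idx=2 pred=T actual=T -> ctr[2]=3
Ev 3: PC=2 idx=2 pred=T actual=T -> ctr[2]=3
Ev 4: PC=5 idx=2 pred=T actual=T -> ctr[2]=3
Ev 5: PC=5 idx=2 pred=T actual=N -> ctr[2]=2
Ev 6: PC=5 idx=2 pred=T actual=T -> ctr[2]=3
Ev 7: PC=3 idx=0 pred=T actual=T -> ctr[0]=3
Ev 8: PC=3 idx=0 pred=T actual=N -> ctr[0]=2
Ev 9: PC=5 idx=2 pred=T actual=N -> ctr[2]=2
Ev 10: PC=2 idx=2 pred=T actual=T -> ctr[2]=3
Ev 11: PC=3 idx=0 pred=T actual=N -> ctr[0]=1
Ev 12: PC=5 idx=2 pred=T actual=N -> ctr[2]=2
Ev 13: PC=2 idx=2 pred=T actual=N -> ctr[2]=1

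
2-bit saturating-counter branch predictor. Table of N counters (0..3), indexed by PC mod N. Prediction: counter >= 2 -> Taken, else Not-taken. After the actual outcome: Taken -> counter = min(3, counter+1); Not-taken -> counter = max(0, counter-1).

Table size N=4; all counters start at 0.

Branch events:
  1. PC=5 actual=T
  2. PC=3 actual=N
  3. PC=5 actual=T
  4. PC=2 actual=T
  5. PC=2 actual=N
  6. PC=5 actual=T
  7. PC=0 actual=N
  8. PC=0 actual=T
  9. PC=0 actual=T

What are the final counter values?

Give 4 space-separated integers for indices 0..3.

Ev 1: PC=5 idx=1 pred=N actual=T -> ctr[1]=1
Ev 2: PC=3 idx=3 pred=N actual=N -> ctr[3]=0
Ev 3: PC=5 idx=1 pred=N actual=T -> ctr[1]=2
Ev 4: PC=2 idx=2 pred=N actual=T -> ctr[2]=1
Ev 5: PC=2 idx=2 pred=N actual=N -> ctr[2]=0
Ev 6: PC=5 idx=1 pred=T actual=T -> ctr[1]=3
Ev 7: PC=0 idx=0 pred=N actual=N -> ctr[0]=0
Ev 8: PC=0 idx=0 pred=N actual=T -> ctr[0]=1
Ev 9: PC=0 idx=0 pred=N actual=T -> ctr[0]=2

Answer: 2 3 0 0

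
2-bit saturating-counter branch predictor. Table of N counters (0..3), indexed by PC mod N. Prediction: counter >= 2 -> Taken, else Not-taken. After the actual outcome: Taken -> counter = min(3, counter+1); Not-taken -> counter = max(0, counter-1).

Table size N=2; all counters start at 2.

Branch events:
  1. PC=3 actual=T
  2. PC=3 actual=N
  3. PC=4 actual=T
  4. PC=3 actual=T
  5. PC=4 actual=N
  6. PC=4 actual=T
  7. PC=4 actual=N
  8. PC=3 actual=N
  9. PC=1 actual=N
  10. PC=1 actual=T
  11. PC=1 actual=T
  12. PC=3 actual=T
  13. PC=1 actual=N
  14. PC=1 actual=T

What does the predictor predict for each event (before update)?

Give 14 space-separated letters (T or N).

Answer: T T T T T T T T T N T T T T

Derivation:
Ev 1: PC=3 idx=1 pred=T actual=T -> ctr[1]=3
Ev 2: PC=3 idx=1 pred=T actual=N -> ctr[1]=2
Ev 3: PC=4 idx=0 pred=T actual=T -> ctr[0]=3
Ev 4: PC=3 idx=1 pred=T actual=T -> ctr[1]=3
Ev 5: PC=4 idx=0 pred=T actual=N -> ctr[0]=2
Ev 6: PC=4 idx=0 pred=T actual=T -> ctr[0]=3
Ev 7: PC=4 idx=0 pred=T actual=N -> ctr[0]=2
Ev 8: PC=3 idx=1 pred=T actual=N -> ctr[1]=2
Ev 9: PC=1 idx=1 pred=T actual=N -> ctr[1]=1
Ev 10: PC=1 idx=1 pred=N actual=T -> ctr[1]=2
Ev 11: PC=1 idx=1 pred=T actual=T -> ctr[1]=3
Ev 12: PC=3 idx=1 pred=T actual=T -> ctr[1]=3
Ev 13: PC=1 idx=1 pred=T actual=N -> ctr[1]=2
Ev 14: PC=1 idx=1 pred=T actual=T -> ctr[1]=3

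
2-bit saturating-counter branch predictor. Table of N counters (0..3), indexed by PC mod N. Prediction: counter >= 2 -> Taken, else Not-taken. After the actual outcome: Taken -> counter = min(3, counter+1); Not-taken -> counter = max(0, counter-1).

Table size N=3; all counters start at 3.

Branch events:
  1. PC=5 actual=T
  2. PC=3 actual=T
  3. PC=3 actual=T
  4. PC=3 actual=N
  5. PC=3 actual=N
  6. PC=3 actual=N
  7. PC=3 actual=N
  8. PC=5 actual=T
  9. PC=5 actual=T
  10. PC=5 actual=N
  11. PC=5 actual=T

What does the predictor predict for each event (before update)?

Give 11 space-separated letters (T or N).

Ev 1: PC=5 idx=2 pred=T actual=T -> ctr[2]=3
Ev 2: PC=3 idx=0 pred=T actual=T -> ctr[0]=3
Ev 3: PC=3 idx=0 pred=T actual=T -> ctr[0]=3
Ev 4: PC=3 idx=0 pred=T actual=N -> ctr[0]=2
Ev 5: PC=3 idx=0 pred=T actual=N -> ctr[0]=1
Ev 6: PC=3 idx=0 pred=N actual=N -> ctr[0]=0
Ev 7: PC=3 idx=0 pred=N actual=N -> ctr[0]=0
Ev 8: PC=5 idx=2 pred=T actual=T -> ctr[2]=3
Ev 9: PC=5 idx=2 pred=T actual=T -> ctr[2]=3
Ev 10: PC=5 idx=2 pred=T actual=N -> ctr[2]=2
Ev 11: PC=5 idx=2 pred=T actual=T -> ctr[2]=3

Answer: T T T T T N N T T T T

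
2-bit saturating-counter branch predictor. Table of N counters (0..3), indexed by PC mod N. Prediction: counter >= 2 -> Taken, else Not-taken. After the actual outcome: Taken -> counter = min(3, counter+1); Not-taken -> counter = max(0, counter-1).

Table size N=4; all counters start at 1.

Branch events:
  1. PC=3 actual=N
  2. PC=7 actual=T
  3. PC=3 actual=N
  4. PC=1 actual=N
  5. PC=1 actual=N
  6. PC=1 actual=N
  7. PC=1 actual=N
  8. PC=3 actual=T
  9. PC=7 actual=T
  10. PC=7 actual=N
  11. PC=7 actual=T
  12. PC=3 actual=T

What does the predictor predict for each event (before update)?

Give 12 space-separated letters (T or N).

Answer: N N N N N N N N N T N T

Derivation:
Ev 1: PC=3 idx=3 pred=N actual=N -> ctr[3]=0
Ev 2: PC=7 idx=3 pred=N actual=T -> ctr[3]=1
Ev 3: PC=3 idx=3 pred=N actual=N -> ctr[3]=0
Ev 4: PC=1 idx=1 pred=N actual=N -> ctr[1]=0
Ev 5: PC=1 idx=1 pred=N actual=N -> ctr[1]=0
Ev 6: PC=1 idx=1 pred=N actual=N -> ctr[1]=0
Ev 7: PC=1 idx=1 pred=N actual=N -> ctr[1]=0
Ev 8: PC=3 idx=3 pred=N actual=T -> ctr[3]=1
Ev 9: PC=7 idx=3 pred=N actual=T -> ctr[3]=2
Ev 10: PC=7 idx=3 pred=T actual=N -> ctr[3]=1
Ev 11: PC=7 idx=3 pred=N actual=T -> ctr[3]=2
Ev 12: PC=3 idx=3 pred=T actual=T -> ctr[3]=3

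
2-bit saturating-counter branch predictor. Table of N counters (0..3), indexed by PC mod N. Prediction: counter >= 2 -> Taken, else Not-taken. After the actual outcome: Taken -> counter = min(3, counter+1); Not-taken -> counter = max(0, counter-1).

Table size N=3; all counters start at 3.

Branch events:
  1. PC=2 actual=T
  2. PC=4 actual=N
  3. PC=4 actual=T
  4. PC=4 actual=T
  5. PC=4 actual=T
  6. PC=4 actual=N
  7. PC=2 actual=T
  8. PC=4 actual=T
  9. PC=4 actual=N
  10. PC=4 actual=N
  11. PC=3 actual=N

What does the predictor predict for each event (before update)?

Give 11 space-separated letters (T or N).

Ev 1: PC=2 idx=2 pred=T actual=T -> ctr[2]=3
Ev 2: PC=4 idx=1 pred=T actual=N -> ctr[1]=2
Ev 3: PC=4 idx=1 pred=T actual=T -> ctr[1]=3
Ev 4: PC=4 idx=1 pred=T actual=T -> ctr[1]=3
Ev 5: PC=4 idx=1 pred=T actual=T -> ctr[1]=3
Ev 6: PC=4 idx=1 pred=T actual=N -> ctr[1]=2
Ev 7: PC=2 idx=2 pred=T actual=T -> ctr[2]=3
Ev 8: PC=4 idx=1 pred=T actual=T -> ctr[1]=3
Ev 9: PC=4 idx=1 pred=T actual=N -> ctr[1]=2
Ev 10: PC=4 idx=1 pred=T actual=N -> ctr[1]=1
Ev 11: PC=3 idx=0 pred=T actual=N -> ctr[0]=2

Answer: T T T T T T T T T T T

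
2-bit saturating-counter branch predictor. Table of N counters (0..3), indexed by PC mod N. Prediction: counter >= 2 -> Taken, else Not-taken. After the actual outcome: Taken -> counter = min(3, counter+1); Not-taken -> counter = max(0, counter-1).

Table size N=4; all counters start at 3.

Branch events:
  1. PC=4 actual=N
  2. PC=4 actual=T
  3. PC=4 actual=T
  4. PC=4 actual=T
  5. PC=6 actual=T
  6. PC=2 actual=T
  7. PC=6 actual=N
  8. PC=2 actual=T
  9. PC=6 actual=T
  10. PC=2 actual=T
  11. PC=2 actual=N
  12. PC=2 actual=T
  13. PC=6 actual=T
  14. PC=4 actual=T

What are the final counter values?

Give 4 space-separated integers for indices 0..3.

Answer: 3 3 3 3

Derivation:
Ev 1: PC=4 idx=0 pred=T actual=N -> ctr[0]=2
Ev 2: PC=4 idx=0 pred=T actual=T -> ctr[0]=3
Ev 3: PC=4 idx=0 pred=T actual=T -> ctr[0]=3
Ev 4: PC=4 idx=0 pred=T actual=T -> ctr[0]=3
Ev 5: PC=6 idx=2 pred=T actual=T -> ctr[2]=3
Ev 6: PC=2 idx=2 pred=T actual=T -> ctr[2]=3
Ev 7: PC=6 idx=2 pred=T actual=N -> ctr[2]=2
Ev 8: PC=2 idx=2 pred=T actual=T -> ctr[2]=3
Ev 9: PC=6 idx=2 pred=T actual=T -> ctr[2]=3
Ev 10: PC=2 idx=2 pred=T actual=T -> ctr[2]=3
Ev 11: PC=2 idx=2 pred=T actual=N -> ctr[2]=2
Ev 12: PC=2 idx=2 pred=T actual=T -> ctr[2]=3
Ev 13: PC=6 idx=2 pred=T actual=T -> ctr[2]=3
Ev 14: PC=4 idx=0 pred=T actual=T -> ctr[0]=3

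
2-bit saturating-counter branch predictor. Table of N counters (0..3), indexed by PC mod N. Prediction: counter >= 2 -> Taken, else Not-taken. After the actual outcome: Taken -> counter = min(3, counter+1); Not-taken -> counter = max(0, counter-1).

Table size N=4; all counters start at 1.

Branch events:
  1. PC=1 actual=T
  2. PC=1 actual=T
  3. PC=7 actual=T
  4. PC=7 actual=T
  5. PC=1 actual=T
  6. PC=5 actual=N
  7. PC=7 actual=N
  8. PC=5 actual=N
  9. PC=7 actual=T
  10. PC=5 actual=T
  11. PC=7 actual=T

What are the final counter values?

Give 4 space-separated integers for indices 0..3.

Ev 1: PC=1 idx=1 pred=N actual=T -> ctr[1]=2
Ev 2: PC=1 idx=1 pred=T actual=T -> ctr[1]=3
Ev 3: PC=7 idx=3 pred=N actual=T -> ctr[3]=2
Ev 4: PC=7 idx=3 pred=T actual=T -> ctr[3]=3
Ev 5: PC=1 idx=1 pred=T actual=T -> ctr[1]=3
Ev 6: PC=5 idx=1 pred=T actual=N -> ctr[1]=2
Ev 7: PC=7 idx=3 pred=T actual=N -> ctr[3]=2
Ev 8: PC=5 idx=1 pred=T actual=N -> ctr[1]=1
Ev 9: PC=7 idx=3 pred=T actual=T -> ctr[3]=3
Ev 10: PC=5 idx=1 pred=N actual=T -> ctr[1]=2
Ev 11: PC=7 idx=3 pred=T actual=T -> ctr[3]=3

Answer: 1 2 1 3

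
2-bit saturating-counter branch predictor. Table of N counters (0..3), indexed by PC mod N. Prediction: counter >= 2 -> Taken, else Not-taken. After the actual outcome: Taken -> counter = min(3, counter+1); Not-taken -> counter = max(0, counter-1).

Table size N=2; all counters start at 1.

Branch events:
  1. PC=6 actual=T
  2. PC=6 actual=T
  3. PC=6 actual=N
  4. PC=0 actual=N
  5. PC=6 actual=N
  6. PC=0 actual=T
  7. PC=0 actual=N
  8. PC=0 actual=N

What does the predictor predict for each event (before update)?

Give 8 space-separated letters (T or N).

Ev 1: PC=6 idx=0 pred=N actual=T -> ctr[0]=2
Ev 2: PC=6 idx=0 pred=T actual=T -> ctr[0]=3
Ev 3: PC=6 idx=0 pred=T actual=N -> ctr[0]=2
Ev 4: PC=0 idx=0 pred=T actual=N -> ctr[0]=1
Ev 5: PC=6 idx=0 pred=N actual=N -> ctr[0]=0
Ev 6: PC=0 idx=0 pred=N actual=T -> ctr[0]=1
Ev 7: PC=0 idx=0 pred=N actual=N -> ctr[0]=0
Ev 8: PC=0 idx=0 pred=N actual=N -> ctr[0]=0

Answer: N T T T N N N N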